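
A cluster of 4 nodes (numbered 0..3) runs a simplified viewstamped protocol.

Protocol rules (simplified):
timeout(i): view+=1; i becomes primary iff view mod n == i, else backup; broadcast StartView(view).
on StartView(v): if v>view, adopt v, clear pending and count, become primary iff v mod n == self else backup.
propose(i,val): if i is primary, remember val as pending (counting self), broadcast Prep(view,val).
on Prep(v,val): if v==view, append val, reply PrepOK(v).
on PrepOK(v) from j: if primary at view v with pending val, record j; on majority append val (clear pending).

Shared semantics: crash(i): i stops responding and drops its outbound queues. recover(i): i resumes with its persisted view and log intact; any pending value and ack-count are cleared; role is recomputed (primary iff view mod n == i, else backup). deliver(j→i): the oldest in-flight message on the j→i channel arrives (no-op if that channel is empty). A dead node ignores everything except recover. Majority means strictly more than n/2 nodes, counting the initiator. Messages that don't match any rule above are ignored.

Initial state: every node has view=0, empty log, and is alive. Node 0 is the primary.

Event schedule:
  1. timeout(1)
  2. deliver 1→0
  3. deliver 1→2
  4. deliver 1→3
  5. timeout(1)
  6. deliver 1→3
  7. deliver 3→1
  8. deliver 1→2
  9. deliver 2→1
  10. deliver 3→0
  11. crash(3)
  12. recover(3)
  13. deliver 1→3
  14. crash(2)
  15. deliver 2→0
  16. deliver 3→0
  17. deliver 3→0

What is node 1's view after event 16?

2

step 1 timeout(1): 1={prim,v=1,log=-}
step 2 deliver 1→0: 0={back,v=1,log=-}
step 3 deliver 1→2: 2={back,v=1,log=-}
step 4 deliver 1→3: 3={back,v=1,log=-}
step 5 timeout(1): 1={back,v=2,log=-}
step 6 deliver 1→3: 3={back,v=2,log=-}
step 7 deliver 3→1: —
step 8 deliver 1→2: 2={prim,v=2,log=-}
step 9 deliver 2→1: —
step 10 deliver 3→0: —
step 11 crash(3): 3={✗back,v=2,log=-}
step 12 recover(3): 3={back,v=2,log=-}
step 13 deliver 1→3: —
step 14 crash(2): 2={✗prim,v=2,log=-}
step 15 deliver 2→0: —
step 16 deliver 3→0: —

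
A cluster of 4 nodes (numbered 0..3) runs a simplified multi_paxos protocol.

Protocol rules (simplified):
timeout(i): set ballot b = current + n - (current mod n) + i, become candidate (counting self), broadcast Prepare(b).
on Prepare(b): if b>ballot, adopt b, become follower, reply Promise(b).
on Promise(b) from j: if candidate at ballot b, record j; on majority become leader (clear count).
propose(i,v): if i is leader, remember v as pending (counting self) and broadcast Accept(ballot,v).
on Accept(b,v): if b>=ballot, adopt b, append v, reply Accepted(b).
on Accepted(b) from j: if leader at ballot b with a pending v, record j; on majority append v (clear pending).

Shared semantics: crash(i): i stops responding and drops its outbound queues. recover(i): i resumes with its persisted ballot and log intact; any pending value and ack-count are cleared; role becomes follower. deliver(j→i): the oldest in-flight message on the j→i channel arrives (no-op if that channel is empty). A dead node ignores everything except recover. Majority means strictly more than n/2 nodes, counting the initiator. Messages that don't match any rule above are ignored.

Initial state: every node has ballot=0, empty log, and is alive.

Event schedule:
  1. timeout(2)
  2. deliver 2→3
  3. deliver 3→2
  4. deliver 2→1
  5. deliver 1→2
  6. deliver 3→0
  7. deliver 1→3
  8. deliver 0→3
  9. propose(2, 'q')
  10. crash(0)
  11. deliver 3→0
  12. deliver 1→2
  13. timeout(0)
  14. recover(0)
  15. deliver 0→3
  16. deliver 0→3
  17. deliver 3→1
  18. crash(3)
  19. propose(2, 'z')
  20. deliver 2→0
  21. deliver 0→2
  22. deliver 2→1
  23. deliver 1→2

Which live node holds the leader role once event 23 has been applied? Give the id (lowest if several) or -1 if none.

2

[1] timeout(2) → N2(cand b6 [-])
[2] deliver 2→3 → N3(foll b6 [-])
[3] deliver 3→2 → ∅
[4] deliver 2→1 → N1(foll b6 [-])
[5] deliver 1→2 → N2(lead b6 [-])
[6] deliver 3→0 → ∅
[7] deliver 1→3 → ∅
[8] deliver 0→3 → ∅
[9] propose(2,'q') → ∅
[10] crash(0) → N0(✗foll b0 [-])
[11] deliver 3→0 → ∅
[12] deliver 1→2 → ∅
[13] timeout(0) → ∅
[14] recover(0) → N0(foll b0 [-])
[15] deliver 0→3 → ∅
[16] deliver 0→3 → ∅
[17] deliver 3→1 → ∅
[18] crash(3) → N3(✗foll b6 [-])
[19] propose(2,'z') → ∅
[20] deliver 2→0 → N0(foll b6 [-])
[21] deliver 0→2 → ∅
[22] deliver 2→1 → N1(foll b6 [q])
[23] deliver 1→2 → ∅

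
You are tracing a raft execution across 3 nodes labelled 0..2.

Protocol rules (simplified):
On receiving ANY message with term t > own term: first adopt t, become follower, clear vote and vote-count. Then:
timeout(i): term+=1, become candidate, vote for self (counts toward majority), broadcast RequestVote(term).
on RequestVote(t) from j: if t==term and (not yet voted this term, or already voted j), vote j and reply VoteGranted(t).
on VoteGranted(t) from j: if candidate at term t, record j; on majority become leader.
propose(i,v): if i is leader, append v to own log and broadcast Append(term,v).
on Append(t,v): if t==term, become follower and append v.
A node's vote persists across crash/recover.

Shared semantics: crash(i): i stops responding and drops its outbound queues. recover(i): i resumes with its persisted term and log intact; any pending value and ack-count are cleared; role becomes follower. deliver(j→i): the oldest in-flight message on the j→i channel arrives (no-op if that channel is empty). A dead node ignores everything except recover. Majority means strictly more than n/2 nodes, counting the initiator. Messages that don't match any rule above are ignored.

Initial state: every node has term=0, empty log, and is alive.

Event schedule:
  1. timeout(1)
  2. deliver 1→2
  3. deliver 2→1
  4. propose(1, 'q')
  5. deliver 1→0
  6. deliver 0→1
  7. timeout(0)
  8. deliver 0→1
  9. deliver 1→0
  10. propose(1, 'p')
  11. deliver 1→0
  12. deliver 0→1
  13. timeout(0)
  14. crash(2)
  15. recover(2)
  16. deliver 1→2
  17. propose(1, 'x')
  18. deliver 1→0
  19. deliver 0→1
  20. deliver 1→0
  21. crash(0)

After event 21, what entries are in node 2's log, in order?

[1] timeout(1) → N1(cand t1 [-])
[2] deliver 1→2 → N2(foll t1 [-])
[3] deliver 2→1 → N1(lead t1 [-])
[4] propose(1,'q') → N1(lead t1 [q])
[5] deliver 1→0 → N0(foll t1 [-])
[6] deliver 0→1 → ∅
[7] timeout(0) → N0(cand t2 [-])
[8] deliver 0→1 → N1(foll t2 [q])
[9] deliver 1→0 → ∅
[10] propose(1,'p') → ∅
[11] deliver 1→0 → N0(lead t2 [-])
[12] deliver 0→1 → ∅
[13] timeout(0) → N0(cand t3 [-])
[14] crash(2) → N2(✗foll t1 [-])
[15] recover(2) → N2(foll t1 [-])
[16] deliver 1→2 → N2(foll t1 [q])
[17] propose(1,'x') → ∅
[18] deliver 1→0 → ∅
[19] deliver 0→1 → N1(foll t3 [q])
[20] deliver 1→0 → N0(lead t3 [-])
[21] crash(0) → N0(✗lead t3 [-])

q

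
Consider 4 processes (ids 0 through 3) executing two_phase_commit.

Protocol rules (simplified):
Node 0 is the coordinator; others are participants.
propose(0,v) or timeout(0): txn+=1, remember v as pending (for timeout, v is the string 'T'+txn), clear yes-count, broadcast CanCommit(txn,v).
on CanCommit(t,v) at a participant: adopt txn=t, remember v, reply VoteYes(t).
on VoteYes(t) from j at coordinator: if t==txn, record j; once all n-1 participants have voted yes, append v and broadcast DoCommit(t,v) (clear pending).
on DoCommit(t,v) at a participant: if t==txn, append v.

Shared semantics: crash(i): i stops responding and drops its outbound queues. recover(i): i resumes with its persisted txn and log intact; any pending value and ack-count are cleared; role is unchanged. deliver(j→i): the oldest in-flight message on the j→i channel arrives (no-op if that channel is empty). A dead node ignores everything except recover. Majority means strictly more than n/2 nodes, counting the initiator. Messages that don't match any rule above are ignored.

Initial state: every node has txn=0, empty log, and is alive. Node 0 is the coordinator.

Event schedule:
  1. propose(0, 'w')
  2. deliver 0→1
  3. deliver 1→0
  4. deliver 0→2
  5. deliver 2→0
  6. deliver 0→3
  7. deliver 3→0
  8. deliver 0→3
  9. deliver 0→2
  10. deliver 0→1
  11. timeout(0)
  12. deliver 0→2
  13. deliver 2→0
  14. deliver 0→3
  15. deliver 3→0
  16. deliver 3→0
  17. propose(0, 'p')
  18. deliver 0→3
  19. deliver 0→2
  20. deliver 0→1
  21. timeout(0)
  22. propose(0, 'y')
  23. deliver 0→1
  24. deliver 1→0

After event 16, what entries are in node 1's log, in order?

[1] propose(0,'w') → N0(coor t1 [-])
[2] deliver 0→1 → N1(part t1 [-])
[3] deliver 1→0 → ∅
[4] deliver 0→2 → N2(part t1 [-])
[5] deliver 2→0 → ∅
[6] deliver 0→3 → N3(part t1 [-])
[7] deliver 3→0 → N0(coor t1 [w])
[8] deliver 0→3 → N3(part t1 [w])
[9] deliver 0→2 → N2(part t1 [w])
[10] deliver 0→1 → N1(part t1 [w])
[11] timeout(0) → N0(coor t2 [w])
[12] deliver 0→2 → N2(part t2 [w])
[13] deliver 2→0 → ∅
[14] deliver 0→3 → N3(part t2 [w])
[15] deliver 3→0 → ∅
[16] deliver 3→0 → ∅

w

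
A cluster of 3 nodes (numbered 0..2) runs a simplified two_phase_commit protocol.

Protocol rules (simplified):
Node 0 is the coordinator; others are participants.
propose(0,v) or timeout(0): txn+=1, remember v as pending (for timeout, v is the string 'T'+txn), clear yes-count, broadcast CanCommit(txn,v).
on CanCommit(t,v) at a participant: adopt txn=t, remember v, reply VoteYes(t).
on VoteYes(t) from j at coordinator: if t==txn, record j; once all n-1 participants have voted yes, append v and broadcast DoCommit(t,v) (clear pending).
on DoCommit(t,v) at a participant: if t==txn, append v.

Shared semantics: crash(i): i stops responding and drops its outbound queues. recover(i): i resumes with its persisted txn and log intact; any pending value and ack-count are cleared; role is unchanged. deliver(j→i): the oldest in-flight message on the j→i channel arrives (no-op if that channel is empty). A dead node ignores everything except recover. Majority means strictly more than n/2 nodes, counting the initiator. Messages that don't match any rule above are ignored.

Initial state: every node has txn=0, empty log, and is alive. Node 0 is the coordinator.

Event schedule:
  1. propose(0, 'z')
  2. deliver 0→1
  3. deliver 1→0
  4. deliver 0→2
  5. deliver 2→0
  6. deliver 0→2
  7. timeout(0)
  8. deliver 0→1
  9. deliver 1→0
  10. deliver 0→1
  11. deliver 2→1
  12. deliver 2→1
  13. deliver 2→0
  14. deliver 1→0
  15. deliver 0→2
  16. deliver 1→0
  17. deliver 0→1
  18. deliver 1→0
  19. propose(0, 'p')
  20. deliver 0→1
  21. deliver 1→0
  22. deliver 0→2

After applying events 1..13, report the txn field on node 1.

1. propose(0,'z'):  <0:coor t1 ->
2. deliver 0→1:  <1:part t1 ->
3. deliver 1→0:  nop
4. deliver 0→2:  <2:part t1 ->
5. deliver 2→0:  <0:coor t1 z>
6. deliver 0→2:  <2:part t1 z>
7. timeout(0):  <0:coor t2 z>
8. deliver 0→1:  <1:part t1 z>
9. deliver 1→0:  nop
10. deliver 0→1:  <1:part t2 z>
11. deliver 2→1:  nop
12. deliver 2→1:  nop
13. deliver 2→0:  nop

2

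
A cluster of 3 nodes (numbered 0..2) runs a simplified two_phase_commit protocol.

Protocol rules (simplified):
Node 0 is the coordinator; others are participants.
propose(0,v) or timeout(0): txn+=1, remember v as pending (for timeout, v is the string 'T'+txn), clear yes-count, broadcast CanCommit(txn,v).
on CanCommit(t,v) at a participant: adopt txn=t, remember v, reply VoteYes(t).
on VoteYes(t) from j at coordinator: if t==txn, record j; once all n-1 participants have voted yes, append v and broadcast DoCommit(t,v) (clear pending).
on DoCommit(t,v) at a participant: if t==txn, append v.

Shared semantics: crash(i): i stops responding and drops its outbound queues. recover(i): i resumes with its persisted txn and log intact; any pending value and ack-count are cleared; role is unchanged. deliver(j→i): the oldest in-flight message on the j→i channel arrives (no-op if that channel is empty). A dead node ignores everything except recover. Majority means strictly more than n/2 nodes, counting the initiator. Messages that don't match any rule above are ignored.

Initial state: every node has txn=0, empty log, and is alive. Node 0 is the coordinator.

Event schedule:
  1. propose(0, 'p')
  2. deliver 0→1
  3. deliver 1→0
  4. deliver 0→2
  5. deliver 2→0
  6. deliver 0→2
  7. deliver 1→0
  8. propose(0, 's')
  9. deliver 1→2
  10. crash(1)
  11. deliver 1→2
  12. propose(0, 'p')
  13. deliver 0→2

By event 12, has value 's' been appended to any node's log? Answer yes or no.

no

e1 propose(0,'p'): 0[coor,t=1,-]
e2 deliver 0→1: 1[part,t=1,-]
e3 deliver 1→0: ·
e4 deliver 0→2: 2[part,t=1,-]
e5 deliver 2→0: 0[coor,t=1,p]
e6 deliver 0→2: 2[part,t=1,p]
e7 deliver 1→0: ·
e8 propose(0,'s'): 0[coor,t=2,p]
e9 deliver 1→2: ·
e10 crash(1): 1[✗part,t=1,-]
e11 deliver 1→2: ·
e12 propose(0,'p'): 0[coor,t=3,p]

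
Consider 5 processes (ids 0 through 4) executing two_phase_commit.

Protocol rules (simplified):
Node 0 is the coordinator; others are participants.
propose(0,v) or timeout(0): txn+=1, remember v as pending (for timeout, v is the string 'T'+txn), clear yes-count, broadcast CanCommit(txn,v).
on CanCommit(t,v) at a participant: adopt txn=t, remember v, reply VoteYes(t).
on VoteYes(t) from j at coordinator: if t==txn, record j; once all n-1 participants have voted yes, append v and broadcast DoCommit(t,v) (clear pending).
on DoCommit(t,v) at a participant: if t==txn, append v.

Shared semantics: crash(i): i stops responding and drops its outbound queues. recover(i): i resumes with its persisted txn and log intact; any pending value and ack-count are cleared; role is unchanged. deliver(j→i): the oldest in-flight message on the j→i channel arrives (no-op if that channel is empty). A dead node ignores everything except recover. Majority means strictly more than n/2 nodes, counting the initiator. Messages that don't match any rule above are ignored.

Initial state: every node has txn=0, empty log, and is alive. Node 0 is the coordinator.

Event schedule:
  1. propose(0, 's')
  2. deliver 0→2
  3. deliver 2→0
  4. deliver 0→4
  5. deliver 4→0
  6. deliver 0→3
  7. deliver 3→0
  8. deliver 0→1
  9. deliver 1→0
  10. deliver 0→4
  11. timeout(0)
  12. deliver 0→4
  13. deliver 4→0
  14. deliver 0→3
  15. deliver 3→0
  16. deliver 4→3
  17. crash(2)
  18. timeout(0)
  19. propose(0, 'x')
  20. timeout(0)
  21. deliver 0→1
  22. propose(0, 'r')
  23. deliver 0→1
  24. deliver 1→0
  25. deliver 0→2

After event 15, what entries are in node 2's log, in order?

after 1 — propose(0,'s'): n0:coor/t1/[-]
after 2 — deliver 0→2: n2:part/t1/[-]
after 3 — deliver 2→0: ·
after 4 — deliver 0→4: n4:part/t1/[-]
after 5 — deliver 4→0: ·
after 6 — deliver 0→3: n3:part/t1/[-]
after 7 — deliver 3→0: ·
after 8 — deliver 0→1: n1:part/t1/[-]
after 9 — deliver 1→0: n0:coor/t1/[s]
after 10 — deliver 0→4: n4:part/t1/[s]
after 11 — timeout(0): n0:coor/t2/[s]
after 12 — deliver 0→4: n4:part/t2/[s]
after 13 — deliver 4→0: ·
after 14 — deliver 0→3: n3:part/t1/[s]
after 15 — deliver 3→0: ·

empty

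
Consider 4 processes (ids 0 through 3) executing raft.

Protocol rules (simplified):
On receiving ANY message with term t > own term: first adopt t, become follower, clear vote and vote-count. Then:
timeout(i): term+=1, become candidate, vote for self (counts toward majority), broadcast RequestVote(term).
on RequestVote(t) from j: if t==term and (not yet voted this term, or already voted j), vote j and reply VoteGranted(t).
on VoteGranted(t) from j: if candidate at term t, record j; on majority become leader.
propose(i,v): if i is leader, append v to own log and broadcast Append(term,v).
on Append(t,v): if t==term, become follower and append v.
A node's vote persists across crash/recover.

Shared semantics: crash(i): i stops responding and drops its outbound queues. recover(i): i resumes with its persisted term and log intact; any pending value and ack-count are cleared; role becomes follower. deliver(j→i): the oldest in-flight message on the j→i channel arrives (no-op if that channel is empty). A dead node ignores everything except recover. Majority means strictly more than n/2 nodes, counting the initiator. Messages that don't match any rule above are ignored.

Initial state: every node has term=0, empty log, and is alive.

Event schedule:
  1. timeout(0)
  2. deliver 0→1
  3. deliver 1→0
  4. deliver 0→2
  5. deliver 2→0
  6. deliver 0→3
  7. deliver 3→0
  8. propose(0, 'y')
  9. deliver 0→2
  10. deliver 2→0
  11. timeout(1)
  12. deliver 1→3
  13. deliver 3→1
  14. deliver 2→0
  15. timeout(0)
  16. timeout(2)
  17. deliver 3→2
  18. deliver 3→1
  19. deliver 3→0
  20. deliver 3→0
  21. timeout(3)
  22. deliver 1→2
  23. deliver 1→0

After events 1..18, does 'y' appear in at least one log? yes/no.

step 1 timeout(0): 0={cand,t=1,log=-}
step 2 deliver 0→1: 1={foll,t=1,log=-}
step 3 deliver 1→0: —
step 4 deliver 0→2: 2={foll,t=1,log=-}
step 5 deliver 2→0: 0={lead,t=1,log=-}
step 6 deliver 0→3: 3={foll,t=1,log=-}
step 7 deliver 3→0: —
step 8 propose(0,'y'): 0={lead,t=1,log=y}
step 9 deliver 0→2: 2={foll,t=1,log=y}
step 10 deliver 2→0: —
step 11 timeout(1): 1={cand,t=2,log=-}
step 12 deliver 1→3: 3={foll,t=2,log=-}
step 13 deliver 3→1: —
step 14 deliver 2→0: —
step 15 timeout(0): 0={cand,t=2,log=y}
step 16 timeout(2): 2={cand,t=2,log=y}
step 17 deliver 3→2: —
step 18 deliver 3→1: —

yes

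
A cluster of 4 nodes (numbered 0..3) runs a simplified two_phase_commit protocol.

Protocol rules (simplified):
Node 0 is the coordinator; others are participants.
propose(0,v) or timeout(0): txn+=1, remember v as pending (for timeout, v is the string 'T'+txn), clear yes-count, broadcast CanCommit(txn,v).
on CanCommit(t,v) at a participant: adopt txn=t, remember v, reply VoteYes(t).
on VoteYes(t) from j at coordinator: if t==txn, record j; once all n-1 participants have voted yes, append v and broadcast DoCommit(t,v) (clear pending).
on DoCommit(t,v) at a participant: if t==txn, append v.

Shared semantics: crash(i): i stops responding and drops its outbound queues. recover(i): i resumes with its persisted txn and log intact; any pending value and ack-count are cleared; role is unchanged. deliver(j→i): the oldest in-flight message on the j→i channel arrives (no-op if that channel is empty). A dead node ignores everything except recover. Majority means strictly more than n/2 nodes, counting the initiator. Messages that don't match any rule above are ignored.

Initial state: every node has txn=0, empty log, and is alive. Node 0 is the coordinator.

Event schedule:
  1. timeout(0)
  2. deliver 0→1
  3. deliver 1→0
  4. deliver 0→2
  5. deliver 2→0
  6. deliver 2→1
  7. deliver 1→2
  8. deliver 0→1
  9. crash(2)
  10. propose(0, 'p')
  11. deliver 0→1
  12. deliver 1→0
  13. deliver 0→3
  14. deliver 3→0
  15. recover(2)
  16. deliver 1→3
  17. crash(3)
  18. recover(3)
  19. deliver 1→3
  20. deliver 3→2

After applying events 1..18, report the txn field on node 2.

step 1 timeout(0): 0={coor,t=1,log=-}
step 2 deliver 0→1: 1={part,t=1,log=-}
step 3 deliver 1→0: —
step 4 deliver 0→2: 2={part,t=1,log=-}
step 5 deliver 2→0: —
step 6 deliver 2→1: —
step 7 deliver 1→2: —
step 8 deliver 0→1: —
step 9 crash(2): 2={✗part,t=1,log=-}
step 10 propose(0,'p'): 0={coor,t=2,log=-}
step 11 deliver 0→1: 1={part,t=2,log=-}
step 12 deliver 1→0: —
step 13 deliver 0→3: 3={part,t=1,log=-}
step 14 deliver 3→0: —
step 15 recover(2): 2={part,t=1,log=-}
step 16 deliver 1→3: —
step 17 crash(3): 3={✗part,t=1,log=-}
step 18 recover(3): 3={part,t=1,log=-}

1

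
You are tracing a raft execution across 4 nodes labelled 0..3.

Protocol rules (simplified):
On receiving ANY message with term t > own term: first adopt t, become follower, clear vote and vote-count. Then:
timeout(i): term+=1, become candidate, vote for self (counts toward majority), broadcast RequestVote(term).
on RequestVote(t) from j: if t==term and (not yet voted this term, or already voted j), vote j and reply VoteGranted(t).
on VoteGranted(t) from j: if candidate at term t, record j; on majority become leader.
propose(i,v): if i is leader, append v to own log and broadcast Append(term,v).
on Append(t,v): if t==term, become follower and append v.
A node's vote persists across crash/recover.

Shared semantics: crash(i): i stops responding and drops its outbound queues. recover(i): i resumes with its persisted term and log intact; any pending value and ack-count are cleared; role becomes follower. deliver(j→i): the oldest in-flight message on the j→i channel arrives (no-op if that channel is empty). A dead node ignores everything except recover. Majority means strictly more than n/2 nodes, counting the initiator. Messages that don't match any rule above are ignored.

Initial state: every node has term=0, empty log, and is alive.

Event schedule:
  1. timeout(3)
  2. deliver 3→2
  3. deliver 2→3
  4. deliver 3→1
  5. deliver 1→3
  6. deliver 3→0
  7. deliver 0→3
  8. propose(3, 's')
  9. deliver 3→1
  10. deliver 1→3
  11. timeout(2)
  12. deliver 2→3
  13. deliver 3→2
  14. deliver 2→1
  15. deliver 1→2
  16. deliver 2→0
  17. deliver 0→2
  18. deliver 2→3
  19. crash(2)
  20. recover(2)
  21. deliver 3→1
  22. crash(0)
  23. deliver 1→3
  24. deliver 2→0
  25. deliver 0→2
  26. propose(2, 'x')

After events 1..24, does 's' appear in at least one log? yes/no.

[1] timeout(3) → N3(cand t1 [-])
[2] deliver 3→2 → N2(foll t1 [-])
[3] deliver 2→3 → ∅
[4] deliver 3→1 → N1(foll t1 [-])
[5] deliver 1→3 → N3(lead t1 [-])
[6] deliver 3→0 → N0(foll t1 [-])
[7] deliver 0→3 → ∅
[8] propose(3,'s') → N3(lead t1 [s])
[9] deliver 3→1 → N1(foll t1 [s])
[10] deliver 1→3 → ∅
[11] timeout(2) → N2(cand t2 [-])
[12] deliver 2→3 → N3(foll t2 [s])
[13] deliver 3→2 → ∅
[14] deliver 2→1 → N1(foll t2 [s])
[15] deliver 1→2 → ∅
[16] deliver 2→0 → N0(foll t2 [-])
[17] deliver 0→2 → N2(lead t2 [-])
[18] deliver 2→3 → ∅
[19] crash(2) → N2(✗lead t2 [-])
[20] recover(2) → N2(foll t2 [-])
[21] deliver 3→1 → ∅
[22] crash(0) → N0(✗foll t2 [-])
[23] deliver 1→3 → ∅
[24] deliver 2→0 → ∅

yes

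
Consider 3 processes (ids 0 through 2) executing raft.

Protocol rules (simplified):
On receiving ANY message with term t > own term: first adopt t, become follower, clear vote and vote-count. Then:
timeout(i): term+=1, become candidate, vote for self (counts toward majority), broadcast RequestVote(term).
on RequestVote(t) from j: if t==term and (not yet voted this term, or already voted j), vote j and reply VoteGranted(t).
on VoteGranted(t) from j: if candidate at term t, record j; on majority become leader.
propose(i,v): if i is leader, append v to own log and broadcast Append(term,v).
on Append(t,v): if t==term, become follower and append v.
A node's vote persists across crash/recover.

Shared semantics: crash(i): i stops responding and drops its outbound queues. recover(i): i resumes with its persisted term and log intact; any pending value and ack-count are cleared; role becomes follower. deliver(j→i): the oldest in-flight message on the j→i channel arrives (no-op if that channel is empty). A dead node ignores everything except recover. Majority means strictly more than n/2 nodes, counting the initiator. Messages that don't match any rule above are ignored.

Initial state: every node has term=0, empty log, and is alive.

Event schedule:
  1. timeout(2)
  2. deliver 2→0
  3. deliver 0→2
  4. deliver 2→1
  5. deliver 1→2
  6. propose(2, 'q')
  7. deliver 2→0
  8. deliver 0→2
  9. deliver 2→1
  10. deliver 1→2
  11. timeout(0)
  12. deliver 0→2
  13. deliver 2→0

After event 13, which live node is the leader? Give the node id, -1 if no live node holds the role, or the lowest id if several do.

0

step 1 timeout(2): 2={cand,t=1,log=-}
step 2 deliver 2→0: 0={foll,t=1,log=-}
step 3 deliver 0→2: 2={lead,t=1,log=-}
step 4 deliver 2→1: 1={foll,t=1,log=-}
step 5 deliver 1→2: —
step 6 propose(2,'q'): 2={lead,t=1,log=q}
step 7 deliver 2→0: 0={foll,t=1,log=q}
step 8 deliver 0→2: —
step 9 deliver 2→1: 1={foll,t=1,log=q}
step 10 deliver 1→2: —
step 11 timeout(0): 0={cand,t=2,log=q}
step 12 deliver 0→2: 2={foll,t=2,log=q}
step 13 deliver 2→0: 0={lead,t=2,log=q}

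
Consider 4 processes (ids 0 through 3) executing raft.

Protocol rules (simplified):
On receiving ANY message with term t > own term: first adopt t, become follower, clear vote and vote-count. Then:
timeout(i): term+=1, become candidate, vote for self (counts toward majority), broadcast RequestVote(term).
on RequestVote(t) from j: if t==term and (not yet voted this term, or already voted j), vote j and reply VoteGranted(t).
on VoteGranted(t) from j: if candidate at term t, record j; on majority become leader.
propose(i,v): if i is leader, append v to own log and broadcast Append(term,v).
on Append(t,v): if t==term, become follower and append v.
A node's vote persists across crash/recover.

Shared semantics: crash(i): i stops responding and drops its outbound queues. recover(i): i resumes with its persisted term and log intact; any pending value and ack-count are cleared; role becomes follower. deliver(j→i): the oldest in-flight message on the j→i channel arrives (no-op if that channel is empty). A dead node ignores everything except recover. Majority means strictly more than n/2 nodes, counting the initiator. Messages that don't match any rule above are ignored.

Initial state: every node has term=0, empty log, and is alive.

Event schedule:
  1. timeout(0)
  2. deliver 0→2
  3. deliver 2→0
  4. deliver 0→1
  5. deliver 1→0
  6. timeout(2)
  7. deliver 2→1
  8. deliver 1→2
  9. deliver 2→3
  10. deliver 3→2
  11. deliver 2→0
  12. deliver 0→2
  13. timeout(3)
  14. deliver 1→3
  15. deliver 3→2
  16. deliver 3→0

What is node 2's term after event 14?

e1 timeout(0): 0[cand,t=1,-]
e2 deliver 0→2: 2[foll,t=1,-]
e3 deliver 2→0: ·
e4 deliver 0→1: 1[foll,t=1,-]
e5 deliver 1→0: 0[lead,t=1,-]
e6 timeout(2): 2[cand,t=2,-]
e7 deliver 2→1: 1[foll,t=2,-]
e8 deliver 1→2: ·
e9 deliver 2→3: 3[foll,t=2,-]
e10 deliver 3→2: 2[lead,t=2,-]
e11 deliver 2→0: 0[foll,t=2,-]
e12 deliver 0→2: ·
e13 timeout(3): 3[cand,t=3,-]
e14 deliver 1→3: ·

2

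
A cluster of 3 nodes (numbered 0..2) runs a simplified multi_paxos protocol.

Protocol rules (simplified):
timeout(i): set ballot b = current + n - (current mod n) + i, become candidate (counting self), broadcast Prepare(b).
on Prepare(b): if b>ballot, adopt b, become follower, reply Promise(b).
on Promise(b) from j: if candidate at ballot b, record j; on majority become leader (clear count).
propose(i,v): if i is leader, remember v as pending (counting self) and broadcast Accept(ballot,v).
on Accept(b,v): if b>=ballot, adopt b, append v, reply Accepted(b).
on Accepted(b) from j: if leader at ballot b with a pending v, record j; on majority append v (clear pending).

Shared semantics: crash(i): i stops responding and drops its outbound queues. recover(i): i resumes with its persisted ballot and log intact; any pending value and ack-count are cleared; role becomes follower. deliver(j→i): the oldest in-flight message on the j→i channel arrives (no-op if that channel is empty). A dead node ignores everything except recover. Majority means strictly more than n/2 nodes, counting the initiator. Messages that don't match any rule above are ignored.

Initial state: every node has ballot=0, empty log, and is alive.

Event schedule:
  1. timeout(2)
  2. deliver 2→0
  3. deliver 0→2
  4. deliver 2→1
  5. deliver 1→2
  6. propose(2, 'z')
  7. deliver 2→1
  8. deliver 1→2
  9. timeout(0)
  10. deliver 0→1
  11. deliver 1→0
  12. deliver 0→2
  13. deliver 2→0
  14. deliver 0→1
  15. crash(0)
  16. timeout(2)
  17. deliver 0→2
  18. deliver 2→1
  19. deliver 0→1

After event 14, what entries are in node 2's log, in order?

1. timeout(2):  <2:cand b5 ->
2. deliver 2→0:  <0:foll b5 ->
3. deliver 0→2:  <2:lead b5 ->
4. deliver 2→1:  <1:foll b5 ->
5. deliver 1→2:  nop
6. propose(2,'z'):  nop
7. deliver 2→1:  <1:foll b5 z>
8. deliver 1→2:  <2:lead b5 z>
9. timeout(0):  <0:cand b6 ->
10. deliver 0→1:  <1:foll b6 z>
11. deliver 1→0:  <0:lead b6 ->
12. deliver 0→2:  <2:foll b6 z>
13. deliver 2→0:  nop
14. deliver 0→1:  nop

z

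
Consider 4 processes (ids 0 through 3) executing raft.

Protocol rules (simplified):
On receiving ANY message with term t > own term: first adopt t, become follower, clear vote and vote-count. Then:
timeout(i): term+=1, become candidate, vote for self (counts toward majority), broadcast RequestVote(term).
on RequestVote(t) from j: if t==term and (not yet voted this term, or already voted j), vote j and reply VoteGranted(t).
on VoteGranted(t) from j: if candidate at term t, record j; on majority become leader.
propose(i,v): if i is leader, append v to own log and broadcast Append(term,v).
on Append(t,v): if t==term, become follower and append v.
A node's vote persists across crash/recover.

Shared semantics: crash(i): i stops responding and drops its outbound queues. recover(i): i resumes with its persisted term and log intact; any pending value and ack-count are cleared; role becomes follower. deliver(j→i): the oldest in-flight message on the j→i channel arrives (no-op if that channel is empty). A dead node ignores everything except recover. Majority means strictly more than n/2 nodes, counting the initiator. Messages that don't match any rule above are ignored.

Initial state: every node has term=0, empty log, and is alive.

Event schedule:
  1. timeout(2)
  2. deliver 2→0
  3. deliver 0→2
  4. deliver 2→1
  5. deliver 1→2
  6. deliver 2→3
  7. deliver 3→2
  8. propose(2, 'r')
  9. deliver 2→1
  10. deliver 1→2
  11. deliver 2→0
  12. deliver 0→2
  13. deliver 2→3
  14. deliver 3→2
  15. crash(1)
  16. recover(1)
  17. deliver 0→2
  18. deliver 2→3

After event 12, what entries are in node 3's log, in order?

empty

1. timeout(2):  <2:cand t1 ->
2. deliver 2→0:  <0:foll t1 ->
3. deliver 0→2:  nop
4. deliver 2→1:  <1:foll t1 ->
5. deliver 1→2:  <2:lead t1 ->
6. deliver 2→3:  <3:foll t1 ->
7. deliver 3→2:  nop
8. propose(2,'r'):  <2:lead t1 r>
9. deliver 2→1:  <1:foll t1 r>
10. deliver 1→2:  nop
11. deliver 2→0:  <0:foll t1 r>
12. deliver 0→2:  nop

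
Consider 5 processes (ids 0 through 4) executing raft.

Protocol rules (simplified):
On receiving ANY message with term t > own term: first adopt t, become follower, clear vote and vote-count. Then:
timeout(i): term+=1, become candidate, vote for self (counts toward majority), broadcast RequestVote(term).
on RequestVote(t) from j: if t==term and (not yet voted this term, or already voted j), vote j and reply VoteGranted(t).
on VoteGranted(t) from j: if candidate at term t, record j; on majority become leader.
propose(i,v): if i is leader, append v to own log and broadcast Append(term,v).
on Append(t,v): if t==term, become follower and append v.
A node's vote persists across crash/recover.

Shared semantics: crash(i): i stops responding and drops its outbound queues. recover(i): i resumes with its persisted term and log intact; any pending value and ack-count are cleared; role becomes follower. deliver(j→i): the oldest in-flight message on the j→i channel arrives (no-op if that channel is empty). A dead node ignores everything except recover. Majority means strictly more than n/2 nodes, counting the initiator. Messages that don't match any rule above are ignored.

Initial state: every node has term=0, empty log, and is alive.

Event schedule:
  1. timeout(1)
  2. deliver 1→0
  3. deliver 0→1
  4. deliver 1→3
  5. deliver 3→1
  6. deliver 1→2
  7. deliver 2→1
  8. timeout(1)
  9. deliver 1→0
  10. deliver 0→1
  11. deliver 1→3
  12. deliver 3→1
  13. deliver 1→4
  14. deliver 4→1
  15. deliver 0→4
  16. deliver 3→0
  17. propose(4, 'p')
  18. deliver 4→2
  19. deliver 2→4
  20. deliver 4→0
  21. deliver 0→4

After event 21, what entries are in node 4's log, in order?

e1 timeout(1): 1[cand,t=1,-]
e2 deliver 1→0: 0[foll,t=1,-]
e3 deliver 0→1: ·
e4 deliver 1→3: 3[foll,t=1,-]
e5 deliver 3→1: 1[lead,t=1,-]
e6 deliver 1→2: 2[foll,t=1,-]
e7 deliver 2→1: ·
e8 timeout(1): 1[cand,t=2,-]
e9 deliver 1→0: 0[foll,t=2,-]
e10 deliver 0→1: ·
e11 deliver 1→3: 3[foll,t=2,-]
e12 deliver 3→1: 1[lead,t=2,-]
e13 deliver 1→4: 4[foll,t=1,-]
e14 deliver 4→1: ·
e15 deliver 0→4: ·
e16 deliver 3→0: ·
e17 propose(4,'p'): ·
e18 deliver 4→2: ·
e19 deliver 2→4: ·
e20 deliver 4→0: ·
e21 deliver 0→4: ·

empty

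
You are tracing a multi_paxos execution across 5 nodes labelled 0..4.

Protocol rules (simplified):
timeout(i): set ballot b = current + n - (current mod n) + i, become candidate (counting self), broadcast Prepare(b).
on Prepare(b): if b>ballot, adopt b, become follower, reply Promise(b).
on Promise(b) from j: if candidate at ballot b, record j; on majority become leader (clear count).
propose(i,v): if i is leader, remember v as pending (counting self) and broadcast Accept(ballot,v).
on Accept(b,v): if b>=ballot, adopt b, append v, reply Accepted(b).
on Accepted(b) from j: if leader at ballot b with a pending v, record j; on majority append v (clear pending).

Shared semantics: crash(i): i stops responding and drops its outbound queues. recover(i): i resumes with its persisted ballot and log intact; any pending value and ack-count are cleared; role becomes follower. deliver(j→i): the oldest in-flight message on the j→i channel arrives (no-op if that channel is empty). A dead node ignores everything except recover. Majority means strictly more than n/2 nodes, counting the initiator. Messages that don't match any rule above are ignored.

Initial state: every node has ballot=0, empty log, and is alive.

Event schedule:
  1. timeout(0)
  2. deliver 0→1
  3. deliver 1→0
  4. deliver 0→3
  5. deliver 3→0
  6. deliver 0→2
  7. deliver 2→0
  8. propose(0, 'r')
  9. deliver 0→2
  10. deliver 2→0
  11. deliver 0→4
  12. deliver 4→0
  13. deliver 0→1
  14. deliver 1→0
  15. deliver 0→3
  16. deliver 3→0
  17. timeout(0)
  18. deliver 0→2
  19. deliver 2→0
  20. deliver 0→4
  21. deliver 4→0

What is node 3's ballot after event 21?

1. timeout(0):  <0:cand b5 ->
2. deliver 0→1:  <1:foll b5 ->
3. deliver 1→0:  nop
4. deliver 0→3:  <3:foll b5 ->
5. deliver 3→0:  <0:lead b5 ->
6. deliver 0→2:  <2:foll b5 ->
7. deliver 2→0:  nop
8. propose(0,'r'):  nop
9. deliver 0→2:  <2:foll b5 r>
10. deliver 2→0:  nop
11. deliver 0→4:  <4:foll b5 ->
12. deliver 4→0:  nop
13. deliver 0→1:  <1:foll b5 r>
14. deliver 1→0:  <0:lead b5 r>
15. deliver 0→3:  <3:foll b5 r>
16. deliver 3→0:  nop
17. timeout(0):  <0:cand b10 r>
18. deliver 0→2:  <2:foll b10 r>
19. deliver 2→0:  nop
20. deliver 0→4:  <4:foll b5 r>
21. deliver 4→0:  nop

5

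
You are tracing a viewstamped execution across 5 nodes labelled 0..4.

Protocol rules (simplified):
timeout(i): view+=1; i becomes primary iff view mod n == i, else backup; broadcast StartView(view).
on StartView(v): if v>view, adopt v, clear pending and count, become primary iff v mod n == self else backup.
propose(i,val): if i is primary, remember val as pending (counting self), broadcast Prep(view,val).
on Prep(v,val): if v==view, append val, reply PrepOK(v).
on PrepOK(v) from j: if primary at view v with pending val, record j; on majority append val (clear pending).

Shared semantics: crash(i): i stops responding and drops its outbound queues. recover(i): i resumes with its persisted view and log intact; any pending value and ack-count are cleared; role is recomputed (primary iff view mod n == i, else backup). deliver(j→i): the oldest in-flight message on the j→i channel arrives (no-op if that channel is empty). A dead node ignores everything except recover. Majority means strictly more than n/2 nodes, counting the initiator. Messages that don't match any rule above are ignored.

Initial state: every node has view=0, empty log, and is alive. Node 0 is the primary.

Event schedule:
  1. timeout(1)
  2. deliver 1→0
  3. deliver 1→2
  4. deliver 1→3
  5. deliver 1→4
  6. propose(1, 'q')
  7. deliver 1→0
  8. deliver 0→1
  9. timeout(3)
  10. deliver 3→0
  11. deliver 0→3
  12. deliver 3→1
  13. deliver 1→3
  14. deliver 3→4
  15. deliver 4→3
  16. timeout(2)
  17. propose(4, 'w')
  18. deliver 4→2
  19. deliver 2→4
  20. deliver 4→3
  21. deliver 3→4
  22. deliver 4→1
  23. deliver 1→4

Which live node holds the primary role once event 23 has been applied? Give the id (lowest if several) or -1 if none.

after 1 — timeout(1): n1:prim/v1/[-]
after 2 — deliver 1→0: n0:back/v1/[-]
after 3 — deliver 1→2: n2:back/v1/[-]
after 4 — deliver 1→3: n3:back/v1/[-]
after 5 — deliver 1→4: n4:back/v1/[-]
after 6 — propose(1,'q'): ·
after 7 — deliver 1→0: n0:back/v1/[q]
after 8 — deliver 0→1: ·
after 9 — timeout(3): n3:back/v2/[-]
after 10 — deliver 3→0: n0:back/v2/[q]
after 11 — deliver 0→3: ·
after 12 — deliver 3→1: n1:back/v2/[-]
after 13 — deliver 1→3: ·
after 14 — deliver 3→4: n4:back/v2/[-]
after 15 — deliver 4→3: ·
after 16 — timeout(2): n2:prim/v2/[-]
after 17 — propose(4,'w'): ·
after 18 — deliver 4→2: ·
after 19 — deliver 2→4: ·
after 20 — deliver 4→3: ·
after 21 — deliver 3→4: ·
after 22 — deliver 4→1: ·
after 23 — deliver 1→4: ·

2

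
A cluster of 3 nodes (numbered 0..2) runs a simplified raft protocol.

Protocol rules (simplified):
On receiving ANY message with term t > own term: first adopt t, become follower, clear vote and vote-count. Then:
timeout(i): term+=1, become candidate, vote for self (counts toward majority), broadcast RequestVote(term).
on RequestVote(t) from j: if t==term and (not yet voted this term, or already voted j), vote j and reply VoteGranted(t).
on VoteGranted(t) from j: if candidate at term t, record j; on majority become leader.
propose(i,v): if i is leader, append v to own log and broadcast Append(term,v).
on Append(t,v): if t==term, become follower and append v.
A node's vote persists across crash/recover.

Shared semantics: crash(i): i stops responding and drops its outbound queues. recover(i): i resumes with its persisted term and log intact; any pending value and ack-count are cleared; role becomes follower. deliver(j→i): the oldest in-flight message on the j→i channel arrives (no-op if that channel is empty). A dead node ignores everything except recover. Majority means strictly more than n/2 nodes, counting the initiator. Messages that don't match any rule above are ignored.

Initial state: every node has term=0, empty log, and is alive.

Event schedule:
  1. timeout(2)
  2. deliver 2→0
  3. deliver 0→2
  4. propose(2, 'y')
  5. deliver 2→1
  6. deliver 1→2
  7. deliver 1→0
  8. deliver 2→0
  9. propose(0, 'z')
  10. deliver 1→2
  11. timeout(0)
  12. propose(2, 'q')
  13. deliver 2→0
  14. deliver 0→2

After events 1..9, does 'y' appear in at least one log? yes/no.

step 1 timeout(2): 2={cand,t=1,log=-}
step 2 deliver 2→0: 0={foll,t=1,log=-}
step 3 deliver 0→2: 2={lead,t=1,log=-}
step 4 propose(2,'y'): 2={lead,t=1,log=y}
step 5 deliver 2→1: 1={foll,t=1,log=-}
step 6 deliver 1→2: —
step 7 deliver 1→0: —
step 8 deliver 2→0: 0={foll,t=1,log=y}
step 9 propose(0,'z'): —

yes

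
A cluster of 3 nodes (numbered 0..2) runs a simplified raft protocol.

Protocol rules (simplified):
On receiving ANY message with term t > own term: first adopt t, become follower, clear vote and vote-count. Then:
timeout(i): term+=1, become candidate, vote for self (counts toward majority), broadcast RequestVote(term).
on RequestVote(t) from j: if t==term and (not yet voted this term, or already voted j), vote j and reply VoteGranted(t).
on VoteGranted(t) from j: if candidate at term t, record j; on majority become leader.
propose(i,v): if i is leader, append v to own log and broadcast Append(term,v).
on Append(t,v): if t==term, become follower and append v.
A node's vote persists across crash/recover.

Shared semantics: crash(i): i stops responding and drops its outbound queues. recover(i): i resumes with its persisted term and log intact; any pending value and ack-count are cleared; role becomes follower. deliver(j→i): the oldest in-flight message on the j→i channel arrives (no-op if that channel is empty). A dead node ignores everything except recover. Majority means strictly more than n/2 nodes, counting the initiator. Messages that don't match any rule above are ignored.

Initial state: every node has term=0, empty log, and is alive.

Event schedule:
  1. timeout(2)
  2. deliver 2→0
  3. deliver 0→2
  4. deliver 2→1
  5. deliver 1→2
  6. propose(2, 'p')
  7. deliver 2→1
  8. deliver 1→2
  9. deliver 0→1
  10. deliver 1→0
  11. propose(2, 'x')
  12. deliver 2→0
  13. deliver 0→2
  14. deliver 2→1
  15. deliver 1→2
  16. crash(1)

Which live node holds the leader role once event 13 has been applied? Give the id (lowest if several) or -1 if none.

2

after 1 — timeout(2): n2:cand/t1/[-]
after 2 — deliver 2→0: n0:foll/t1/[-]
after 3 — deliver 0→2: n2:lead/t1/[-]
after 4 — deliver 2→1: n1:foll/t1/[-]
after 5 — deliver 1→2: ·
after 6 — propose(2,'p'): n2:lead/t1/[p]
after 7 — deliver 2→1: n1:foll/t1/[p]
after 8 — deliver 1→2: ·
after 9 — deliver 0→1: ·
after 10 — deliver 1→0: ·
after 11 — propose(2,'x'): n2:lead/t1/[p,x]
after 12 — deliver 2→0: n0:foll/t1/[p]
after 13 — deliver 0→2: ·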